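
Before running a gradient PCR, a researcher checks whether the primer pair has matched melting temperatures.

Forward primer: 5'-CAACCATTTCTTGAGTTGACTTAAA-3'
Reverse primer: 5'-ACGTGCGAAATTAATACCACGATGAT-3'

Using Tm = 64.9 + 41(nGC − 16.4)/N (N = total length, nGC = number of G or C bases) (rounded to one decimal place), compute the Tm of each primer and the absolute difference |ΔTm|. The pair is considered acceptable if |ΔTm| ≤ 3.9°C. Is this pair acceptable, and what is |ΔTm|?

|ΔTm| = 3.7°C; the pair is acceptable.

Forward: G+C = 8, N = 25 → Tm = 64.9 + 41·(8 − 16.4)/25 = 51.1°C.
Reverse: G+C = 10, N = 26 → Tm = 64.9 + 41·(10 − 16.4)/26 = 54.8°C.
|ΔTm| = |51.1 − 54.8| = 3.7°C, ≤ 3.9°C.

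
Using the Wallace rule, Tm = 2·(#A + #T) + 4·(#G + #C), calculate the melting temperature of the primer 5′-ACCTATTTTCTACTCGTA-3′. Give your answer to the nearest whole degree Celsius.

Base counts: A=4, T=8, G=1, C=5 (length 18).
Tm = 2·(4+8) + 4·(1+5) = 2·12 + 4·6 = 24 + 24 = 48°C.

48°C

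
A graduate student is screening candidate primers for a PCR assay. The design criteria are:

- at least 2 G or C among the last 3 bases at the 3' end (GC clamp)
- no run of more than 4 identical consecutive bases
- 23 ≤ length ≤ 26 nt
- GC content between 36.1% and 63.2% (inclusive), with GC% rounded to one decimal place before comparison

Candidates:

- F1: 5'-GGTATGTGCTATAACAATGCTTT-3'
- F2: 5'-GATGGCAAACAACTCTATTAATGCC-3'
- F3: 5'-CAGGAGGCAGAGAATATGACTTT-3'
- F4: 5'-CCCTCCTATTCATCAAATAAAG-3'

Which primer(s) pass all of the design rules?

F2 only.

F1 (23 nt, A=6 T=9 G=5 C=3): 3' end TTT has 0 G/C, need ≥2 ✗; longest run = 3 ✓; length 23 ✓; GC 8/23 = 34.8%, outside 36.1–63.2% ✗ — fails.
F2 (25 nt, A=9 T=6 G=4 C=6): 3' end GCC has 3 G/C ✓; longest run = 3 ✓; length 25 ✓; GC 10/25 = 40.0% ✓ — passes.
F3 (23 nt, A=8 T=5 G=7 C=3): 3' end TTT has 0 G/C, need ≥2 ✗; longest run = 3 ✓; length 23 ✓; GC 10/23 = 43.5% ✓ — fails.
F4 (22 nt, A=8 T=6 G=1 C=7): 3' end AAG has 1 G/C, need ≥2 ✗; longest run = 3 ✓; length 22, outside 23–26 ✗; GC 8/22 = 36.4% ✓ — fails.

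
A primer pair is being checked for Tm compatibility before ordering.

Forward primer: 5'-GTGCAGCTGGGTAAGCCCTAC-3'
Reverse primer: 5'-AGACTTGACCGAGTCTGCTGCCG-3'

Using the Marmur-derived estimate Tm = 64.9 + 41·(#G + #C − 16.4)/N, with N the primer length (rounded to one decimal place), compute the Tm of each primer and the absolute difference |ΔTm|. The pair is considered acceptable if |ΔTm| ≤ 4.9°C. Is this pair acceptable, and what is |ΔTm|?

|ΔTm| = 2.3°C; the pair is acceptable.

Forward: G+C = 13, N = 21 → Tm = 64.9 + 41·(13 − 16.4)/21 = 58.3°C.
Reverse: G+C = 14, N = 23 → Tm = 64.9 + 41·(14 − 16.4)/23 = 60.6°C.
|ΔTm| = |58.3 − 60.6| = 2.3°C, ≤ 4.9°C.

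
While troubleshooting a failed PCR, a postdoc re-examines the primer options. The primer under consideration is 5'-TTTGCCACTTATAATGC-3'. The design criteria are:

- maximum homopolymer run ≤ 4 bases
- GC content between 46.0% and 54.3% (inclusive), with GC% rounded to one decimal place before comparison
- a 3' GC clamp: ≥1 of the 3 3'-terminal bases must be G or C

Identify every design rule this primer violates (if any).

Base counts: A=4, T=7, G=2, C=4 (length 17).
homopolymer run: longest run = 3 ✓
GC content: GC 6/17 = 35.3%, outside 46.0–54.3% ✗
GC clamp: 3' end TGC has 2 G/C ✓

Fails: GC content.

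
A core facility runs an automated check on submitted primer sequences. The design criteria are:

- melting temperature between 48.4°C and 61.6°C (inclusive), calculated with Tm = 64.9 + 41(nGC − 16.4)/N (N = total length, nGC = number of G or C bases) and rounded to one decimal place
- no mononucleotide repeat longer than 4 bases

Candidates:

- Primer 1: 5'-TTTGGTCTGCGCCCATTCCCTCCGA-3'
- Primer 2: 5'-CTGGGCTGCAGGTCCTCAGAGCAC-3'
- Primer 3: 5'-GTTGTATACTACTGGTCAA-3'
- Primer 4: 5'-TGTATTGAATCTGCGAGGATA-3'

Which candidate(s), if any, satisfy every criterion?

Primer 1 (25 nt, A=2 T=8 G=5 C=10): Tm = 64.9 + 41·(15 − 16.4)/25 = 62.6°C, outside 48.4–61.6°C ✗; longest run = 3 ✓ — fails.
Primer 2 (24 nt, A=4 T=4 G=8 C=8): Tm = 64.9 + 41·(16 − 16.4)/24 = 64.2°C, outside 48.4–61.6°C ✗; longest run = 3 ✓ — fails.
Primer 3 (19 nt, A=5 T=7 G=4 C=3): Tm = 64.9 + 41·(7 − 16.4)/19 = 44.6°C, outside 48.4–61.6°C ✗; longest run = 2 ✓ — fails.
Primer 4 (21 nt, A=6 T=7 G=6 C=2): Tm = 64.9 + 41·(8 − 16.4)/21 = 48.5°C ✓; longest run = 2 ✓ — passes.

Primer 4 only.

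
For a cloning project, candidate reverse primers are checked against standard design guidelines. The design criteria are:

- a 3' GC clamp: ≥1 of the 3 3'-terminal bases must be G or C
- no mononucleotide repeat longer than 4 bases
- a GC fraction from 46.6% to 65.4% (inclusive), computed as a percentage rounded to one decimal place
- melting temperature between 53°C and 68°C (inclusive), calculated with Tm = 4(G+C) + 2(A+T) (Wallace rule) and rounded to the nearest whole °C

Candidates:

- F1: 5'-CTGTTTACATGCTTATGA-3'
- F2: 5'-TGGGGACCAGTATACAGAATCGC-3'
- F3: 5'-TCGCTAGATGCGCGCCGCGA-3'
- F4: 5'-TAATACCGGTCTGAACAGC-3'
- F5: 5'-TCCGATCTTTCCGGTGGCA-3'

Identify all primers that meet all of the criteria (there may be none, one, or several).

F4 and F5.

F1 (18 nt, A=4 T=8 G=3 C=3): 3' end TGA has 1 G/C ✓; longest run = 3 ✓; GC 6/18 = 33.3%, outside 46.6–65.4% ✗; Tm = 2·12 + 4·6 = 48°C, outside 53–68°C ✗ — fails.
F2 (23 nt, A=7 T=4 G=7 C=5): 3' end CGC has 3 G/C ✓; longest run = 4 ✓; GC 12/23 = 52.2% ✓; Tm = 2·11 + 4·12 = 70°C, outside 53–68°C ✗ — fails.
F3 (20 nt, A=3 T=3 G=7 C=7): 3' end CGA has 2 G/C ✓; longest run = 2 ✓; GC 14/20 = 70.0%, outside 46.6–65.4% ✗; Tm = 2·6 + 4·14 = 68°C ✓ — fails.
F4 (19 nt, A=6 T=4 G=4 C=5): 3' end AGC has 2 G/C ✓; longest run = 2 ✓; GC 9/19 = 47.4% ✓; Tm = 2·10 + 4·9 = 56°C ✓ — passes.
F5 (19 nt, A=2 T=6 G=5 C=6): 3' end GCA has 2 G/C ✓; longest run = 3 ✓; GC 11/19 = 57.9% ✓; Tm = 2·8 + 4·11 = 60°C ✓ — passes.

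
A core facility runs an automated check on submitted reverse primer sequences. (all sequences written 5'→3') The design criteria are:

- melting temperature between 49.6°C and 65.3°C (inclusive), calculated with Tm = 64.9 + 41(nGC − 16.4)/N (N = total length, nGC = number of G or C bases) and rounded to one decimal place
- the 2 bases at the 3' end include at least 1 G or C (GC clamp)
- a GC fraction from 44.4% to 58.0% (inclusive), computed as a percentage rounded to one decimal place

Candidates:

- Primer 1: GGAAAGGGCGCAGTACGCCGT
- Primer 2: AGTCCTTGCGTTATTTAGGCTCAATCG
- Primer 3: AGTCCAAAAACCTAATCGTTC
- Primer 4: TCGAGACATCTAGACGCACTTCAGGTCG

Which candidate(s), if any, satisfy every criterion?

Primer 1 (21 nt, A=5 T=2 G=9 C=5): Tm = 64.9 + 41·(14 − 16.4)/21 = 60.2°C ✓; 3' end GT has 1 G/C ✓; GC 14/21 = 66.7%, outside 44.4–58.0% ✗ — fails.
Primer 2 (27 nt, A=5 T=10 G=6 C=6): Tm = 64.9 + 41·(12 − 16.4)/27 = 58.2°C ✓; 3' end CG has 2 G/C ✓; GC 12/27 = 44.4% ✓ — passes.
Primer 3 (21 nt, A=8 T=5 G=2 C=6): Tm = 64.9 + 41·(8 − 16.4)/21 = 48.5°C, outside 49.6–65.3°C ✗; 3' end TC has 1 G/C ✓; GC 8/21 = 38.1%, outside 44.4–58.0% ✗ — fails.
Primer 4 (28 nt, A=7 T=6 G=7 C=8): Tm = 64.9 + 41·(15 − 16.4)/28 = 62.9°C ✓; 3' end CG has 2 G/C ✓; GC 15/28 = 53.6% ✓ — passes.

Primer 2 and Primer 4.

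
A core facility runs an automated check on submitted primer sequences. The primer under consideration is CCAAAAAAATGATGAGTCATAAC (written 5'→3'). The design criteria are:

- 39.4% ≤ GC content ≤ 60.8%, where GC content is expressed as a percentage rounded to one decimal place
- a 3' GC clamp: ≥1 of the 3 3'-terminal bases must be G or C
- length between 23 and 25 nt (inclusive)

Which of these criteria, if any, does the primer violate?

Fails: GC content.

Base counts: A=12, T=4, G=3, C=4 (length 23).
GC content: GC 7/23 = 30.4%, outside 39.4–60.8% ✗
GC clamp: 3' end AAC has 1 G/C ✓
length: length 23 ✓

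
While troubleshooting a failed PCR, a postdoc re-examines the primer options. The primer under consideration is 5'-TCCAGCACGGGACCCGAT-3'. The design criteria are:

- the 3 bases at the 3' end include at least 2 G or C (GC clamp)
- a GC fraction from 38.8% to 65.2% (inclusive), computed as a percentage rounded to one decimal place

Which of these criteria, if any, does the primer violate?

Fails: GC clamp, GC content.

Base counts: A=4, T=2, G=5, C=7 (length 18).
GC clamp: 3' end GAT has 1 G/C, need ≥2 ✗
GC content: GC 12/18 = 66.7%, outside 38.8–65.2% ✗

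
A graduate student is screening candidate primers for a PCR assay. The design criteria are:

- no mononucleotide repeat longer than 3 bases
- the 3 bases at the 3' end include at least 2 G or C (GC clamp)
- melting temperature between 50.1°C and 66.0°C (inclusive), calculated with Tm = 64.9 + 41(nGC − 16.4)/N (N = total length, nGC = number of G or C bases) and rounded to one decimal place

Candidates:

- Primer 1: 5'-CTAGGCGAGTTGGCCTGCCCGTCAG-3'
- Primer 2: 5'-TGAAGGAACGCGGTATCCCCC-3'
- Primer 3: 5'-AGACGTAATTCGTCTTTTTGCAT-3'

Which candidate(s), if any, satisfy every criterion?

Primer 1 only.

Primer 1 (25 nt, A=3 T=5 G=9 C=8): longest run = 3 ✓; 3' end CAG has 2 G/C ✓; Tm = 64.9 + 41·(17 − 16.4)/25 = 65.9°C ✓ — passes.
Primer 2 (21 nt, A=5 T=3 G=6 C=7): longest run = 5, exceeds 3 ✗; 3' end CCC has 3 G/C ✓; Tm = 64.9 + 41·(13 − 16.4)/21 = 58.3°C ✓ — fails.
Primer 3 (23 nt, A=5 T=10 G=4 C=4): longest run = 5, exceeds 3 ✗; 3' end CAT has 1 G/C, need ≥2 ✗; Tm = 64.9 + 41·(8 − 16.4)/23 = 49.9°C, outside 50.1–66.0°C ✗ — fails.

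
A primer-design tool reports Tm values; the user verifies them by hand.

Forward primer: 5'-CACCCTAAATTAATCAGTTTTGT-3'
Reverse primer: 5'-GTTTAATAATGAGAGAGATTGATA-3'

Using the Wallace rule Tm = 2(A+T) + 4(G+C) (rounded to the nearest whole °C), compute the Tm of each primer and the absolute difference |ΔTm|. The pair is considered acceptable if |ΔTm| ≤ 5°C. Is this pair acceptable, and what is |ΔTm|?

Forward: A=7 T=9 G=2 C=5 → Tm = 2·16 + 4·7 = 60°C.
Reverse: A=10 T=8 G=6 C=0 → Tm = 2·18 + 4·6 = 60°C.
|ΔTm| = |60 − 60| = 0°C, ≤ 5°C.

|ΔTm| = 0°C; the pair is acceptable.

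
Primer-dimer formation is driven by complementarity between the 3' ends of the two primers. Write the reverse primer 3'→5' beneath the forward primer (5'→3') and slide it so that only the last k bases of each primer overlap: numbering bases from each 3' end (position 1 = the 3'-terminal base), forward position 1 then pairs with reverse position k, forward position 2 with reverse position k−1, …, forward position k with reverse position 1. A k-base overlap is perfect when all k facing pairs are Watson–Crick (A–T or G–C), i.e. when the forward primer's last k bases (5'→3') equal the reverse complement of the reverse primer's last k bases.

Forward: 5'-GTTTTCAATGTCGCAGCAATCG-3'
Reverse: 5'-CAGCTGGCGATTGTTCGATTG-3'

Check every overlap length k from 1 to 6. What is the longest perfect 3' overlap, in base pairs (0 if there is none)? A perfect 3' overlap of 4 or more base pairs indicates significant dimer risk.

Longest perfect overlap: 6 complementary base pairs; significant dimer risk (threshold 4).

Last 6 bases (5'→3') — forward …CAATCG, reverse …CGATTG.
Reverse complement of the reverse primer's last 6 bases: CAATCG; its first k bases are the reverse complement of the reverse primer's last k bases, so a perfect k-base overlap needs the forward primer's last k bases to equal them.
Comparing (forward last k vs required): k=1: G vs C ✗; k=2: CG vs CA ✗; k=3: TCG vs CAA ✗; k=4: ATCG vs CAAT ✗; k=5: AATCG vs CAATC ✗; k=6: CAATCG vs CAATCG ✓.
Only k = 6 is perfect, so the longest perfect 3' overlap is 6.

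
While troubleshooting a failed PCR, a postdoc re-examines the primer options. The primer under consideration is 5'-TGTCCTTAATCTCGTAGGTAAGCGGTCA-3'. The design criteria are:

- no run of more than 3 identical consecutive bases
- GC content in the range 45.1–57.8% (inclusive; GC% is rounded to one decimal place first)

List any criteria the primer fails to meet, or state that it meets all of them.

Base counts: A=6, T=9, G=7, C=6 (length 28).
homopolymer run: longest run = 2 ✓
GC content: GC 13/28 = 46.4% ✓

Meets all criteria.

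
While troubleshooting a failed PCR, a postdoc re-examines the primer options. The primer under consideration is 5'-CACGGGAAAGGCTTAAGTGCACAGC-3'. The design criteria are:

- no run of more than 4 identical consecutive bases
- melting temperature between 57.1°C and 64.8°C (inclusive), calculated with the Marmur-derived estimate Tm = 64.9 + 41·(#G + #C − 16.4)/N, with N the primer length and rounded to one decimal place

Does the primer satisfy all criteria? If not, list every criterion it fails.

Base counts: A=8, T=3, G=8, C=6 (length 25).
homopolymer run: longest run = 3 ✓
Tm: Tm = 64.9 + 41·(14 − 16.4)/25 = 61.0°C ✓

Meets all criteria.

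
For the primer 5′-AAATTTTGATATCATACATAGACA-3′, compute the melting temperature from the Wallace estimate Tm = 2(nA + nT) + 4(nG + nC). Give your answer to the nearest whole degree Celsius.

Base counts: A=11, T=8, G=2, C=3 (length 24).
Tm = 2·(11+8) + 4·(2+3) = 2·19 + 4·5 = 38 + 20 = 58°C.

58°C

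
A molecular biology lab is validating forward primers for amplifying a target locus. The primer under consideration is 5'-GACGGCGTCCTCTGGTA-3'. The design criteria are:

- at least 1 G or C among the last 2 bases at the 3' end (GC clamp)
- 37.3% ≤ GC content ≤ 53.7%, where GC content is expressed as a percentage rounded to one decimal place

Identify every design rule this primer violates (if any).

Base counts: A=2, T=4, G=6, C=5 (length 17).
GC clamp: 3' end TA has 0 G/C, need ≥1 ✗
GC content: GC 11/17 = 64.7%, outside 37.3–53.7% ✗

Fails: GC clamp, GC content.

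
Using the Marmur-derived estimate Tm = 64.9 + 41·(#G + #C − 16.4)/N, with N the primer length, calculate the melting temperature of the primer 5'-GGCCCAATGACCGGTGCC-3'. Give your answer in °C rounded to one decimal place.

Base counts: A=3, T=2, G=6, C=7; G+C = 13, N = 18.
Tm = 64.9 + 41·(13 − 16.4)/18 = 64.9 + -139.40/18 = 57.2°C.

57.2°C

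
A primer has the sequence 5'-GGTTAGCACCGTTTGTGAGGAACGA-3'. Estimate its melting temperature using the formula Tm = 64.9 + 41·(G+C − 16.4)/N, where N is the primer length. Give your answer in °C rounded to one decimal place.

59.3°C

Base counts: A=6, T=6, G=9, C=4; G+C = 13, N = 25.
Tm = 64.9 + 41·(13 − 16.4)/25 = 64.9 + -139.40/25 = 59.3°C.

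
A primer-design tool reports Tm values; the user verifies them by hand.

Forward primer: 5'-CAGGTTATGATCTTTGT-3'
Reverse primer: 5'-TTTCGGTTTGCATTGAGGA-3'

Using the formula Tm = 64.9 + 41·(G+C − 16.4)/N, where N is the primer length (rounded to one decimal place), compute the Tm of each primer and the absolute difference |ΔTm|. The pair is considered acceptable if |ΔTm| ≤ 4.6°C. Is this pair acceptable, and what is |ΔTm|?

Forward: G+C = 6, N = 17 → Tm = 64.9 + 41·(6 − 16.4)/17 = 39.8°C.
Reverse: G+C = 8, N = 19 → Tm = 64.9 + 41·(8 − 16.4)/19 = 46.8°C.
|ΔTm| = |39.8 − 46.8| = 7.0°C, > 4.6°C.

|ΔTm| = 7.0°C; the pair is not acceptable.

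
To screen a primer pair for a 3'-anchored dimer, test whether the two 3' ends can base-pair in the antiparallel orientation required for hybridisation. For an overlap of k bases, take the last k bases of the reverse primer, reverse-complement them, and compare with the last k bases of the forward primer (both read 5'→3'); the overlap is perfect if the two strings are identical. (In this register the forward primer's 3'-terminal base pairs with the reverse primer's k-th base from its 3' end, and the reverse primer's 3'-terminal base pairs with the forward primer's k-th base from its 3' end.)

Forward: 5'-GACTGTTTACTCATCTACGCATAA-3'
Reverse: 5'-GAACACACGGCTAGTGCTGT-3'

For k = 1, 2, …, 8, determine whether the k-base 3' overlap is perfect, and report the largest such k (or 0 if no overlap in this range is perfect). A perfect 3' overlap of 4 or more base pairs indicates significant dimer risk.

Longest perfect overlap: 1 complementary base pair; below the dimer-risk threshold (threshold 4).

Last 8 bases (5'→3') — forward …ACGCATAA, reverse …AGTGCTGT.
Reverse complement of the reverse primer's last 8 bases: ACAGCACT; its first k bases are the reverse complement of the reverse primer's last k bases, so a perfect k-base overlap needs the forward primer's last k bases to equal them.
Comparing (forward last k vs required): k=1: A vs A ✓; k=2: AA vs AC ✗; k=3: TAA vs ACA ✗; k=4: ATAA vs ACAG ✗; k=5: CATAA vs ACAGC ✗; k=6: GCATAA vs ACAGCA ✗; k=7: CGCATAA vs ACAGCAC ✗; k=8: ACGCATAA vs ACAGCACT ✗.
Only k = 1 is perfect, so the longest perfect 3' overlap is 1.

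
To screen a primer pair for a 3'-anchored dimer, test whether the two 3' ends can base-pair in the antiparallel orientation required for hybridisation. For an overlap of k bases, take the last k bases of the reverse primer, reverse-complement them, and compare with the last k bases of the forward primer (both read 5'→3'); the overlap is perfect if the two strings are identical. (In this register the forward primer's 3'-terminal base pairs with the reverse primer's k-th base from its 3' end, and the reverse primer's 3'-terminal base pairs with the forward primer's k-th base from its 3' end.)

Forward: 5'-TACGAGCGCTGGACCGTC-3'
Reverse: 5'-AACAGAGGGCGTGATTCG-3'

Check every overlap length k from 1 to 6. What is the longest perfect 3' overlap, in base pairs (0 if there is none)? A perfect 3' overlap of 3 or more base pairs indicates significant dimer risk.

Longest perfect overlap: 1 complementary base pair; below the dimer-risk threshold (threshold 3).

Last 6 bases (5'→3') — forward …ACCGTC, reverse …GATTCG.
Reverse complement of the reverse primer's last 6 bases: CGAATC; its first k bases are the reverse complement of the reverse primer's last k bases, so a perfect k-base overlap needs the forward primer's last k bases to equal them.
Comparing (forward last k vs required): k=1: C vs C ✓; k=2: TC vs CG ✗; k=3: GTC vs CGA ✗; k=4: CGTC vs CGAA ✗; k=5: CCGTC vs CGAAT ✗; k=6: ACCGTC vs CGAATC ✗.
Only k = 1 is perfect, so the longest perfect 3' overlap is 1.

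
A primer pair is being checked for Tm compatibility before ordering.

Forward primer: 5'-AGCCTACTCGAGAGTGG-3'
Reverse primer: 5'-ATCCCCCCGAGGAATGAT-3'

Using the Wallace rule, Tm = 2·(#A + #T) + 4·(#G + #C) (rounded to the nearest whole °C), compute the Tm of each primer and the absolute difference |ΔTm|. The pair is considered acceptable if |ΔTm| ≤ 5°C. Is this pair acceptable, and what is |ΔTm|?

Forward: A=4 T=3 G=6 C=4 → Tm = 2·7 + 4·10 = 54°C.
Reverse: A=5 T=3 G=4 C=6 → Tm = 2·8 + 4·10 = 56°C.
|ΔTm| = |54 − 56| = 2°C, ≤ 5°C.

|ΔTm| = 2°C; the pair is acceptable.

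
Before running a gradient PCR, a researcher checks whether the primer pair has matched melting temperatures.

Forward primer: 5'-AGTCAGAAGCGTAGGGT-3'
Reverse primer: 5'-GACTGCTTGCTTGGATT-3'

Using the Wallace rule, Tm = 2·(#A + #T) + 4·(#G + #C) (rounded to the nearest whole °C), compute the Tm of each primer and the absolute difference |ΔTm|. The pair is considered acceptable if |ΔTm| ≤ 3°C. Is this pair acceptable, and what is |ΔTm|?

|ΔTm| = 2°C; the pair is acceptable.

Forward: A=5 T=3 G=7 C=2 → Tm = 2·8 + 4·9 = 52°C.
Reverse: A=2 T=7 G=5 C=3 → Tm = 2·9 + 4·8 = 50°C.
|ΔTm| = |52 − 50| = 2°C, ≤ 3°C.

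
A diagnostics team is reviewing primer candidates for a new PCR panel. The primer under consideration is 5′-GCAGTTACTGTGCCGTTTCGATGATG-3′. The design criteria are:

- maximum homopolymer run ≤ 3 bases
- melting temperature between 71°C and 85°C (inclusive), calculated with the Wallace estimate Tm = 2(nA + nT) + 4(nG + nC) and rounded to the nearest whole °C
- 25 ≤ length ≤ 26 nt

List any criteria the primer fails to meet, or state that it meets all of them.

Base counts: A=4, T=9, G=8, C=5 (length 26).
homopolymer run: longest run = 3 ✓
Tm: Tm = 2·13 + 4·13 = 78°C ✓
length: length 26 ✓

Meets all criteria.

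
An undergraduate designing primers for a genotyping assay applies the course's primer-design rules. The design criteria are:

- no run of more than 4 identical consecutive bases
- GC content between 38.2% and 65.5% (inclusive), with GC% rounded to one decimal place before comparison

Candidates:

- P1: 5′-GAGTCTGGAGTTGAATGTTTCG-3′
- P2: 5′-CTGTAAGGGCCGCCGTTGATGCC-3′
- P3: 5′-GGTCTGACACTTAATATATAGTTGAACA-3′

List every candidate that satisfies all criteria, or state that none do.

P1 (22 nt, A=4 T=8 G=8 C=2): longest run = 3 ✓; GC 10/22 = 45.5% ✓ — passes.
P2 (23 nt, A=3 T=5 G=8 C=7): longest run = 3 ✓; GC 15/23 = 65.2% ✓ — passes.
P3 (28 nt, A=10 T=9 G=5 C=4): longest run = 2 ✓; GC 9/28 = 32.1%, outside 38.2–65.5% ✗ — fails.

P1 and P2.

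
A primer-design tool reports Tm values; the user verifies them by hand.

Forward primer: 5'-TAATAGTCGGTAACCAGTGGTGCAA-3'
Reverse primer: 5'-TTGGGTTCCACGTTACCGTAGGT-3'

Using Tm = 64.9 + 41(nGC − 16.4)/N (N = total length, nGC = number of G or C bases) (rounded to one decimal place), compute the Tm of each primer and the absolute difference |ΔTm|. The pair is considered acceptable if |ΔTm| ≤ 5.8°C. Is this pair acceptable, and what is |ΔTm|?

|ΔTm| = 1.1°C; the pair is acceptable.

Forward: G+C = 11, N = 25 → Tm = 64.9 + 41·(11 − 16.4)/25 = 56.0°C.
Reverse: G+C = 12, N = 23 → Tm = 64.9 + 41·(12 − 16.4)/23 = 57.1°C.
|ΔTm| = |56.0 − 57.1| = 1.1°C, ≤ 5.8°C.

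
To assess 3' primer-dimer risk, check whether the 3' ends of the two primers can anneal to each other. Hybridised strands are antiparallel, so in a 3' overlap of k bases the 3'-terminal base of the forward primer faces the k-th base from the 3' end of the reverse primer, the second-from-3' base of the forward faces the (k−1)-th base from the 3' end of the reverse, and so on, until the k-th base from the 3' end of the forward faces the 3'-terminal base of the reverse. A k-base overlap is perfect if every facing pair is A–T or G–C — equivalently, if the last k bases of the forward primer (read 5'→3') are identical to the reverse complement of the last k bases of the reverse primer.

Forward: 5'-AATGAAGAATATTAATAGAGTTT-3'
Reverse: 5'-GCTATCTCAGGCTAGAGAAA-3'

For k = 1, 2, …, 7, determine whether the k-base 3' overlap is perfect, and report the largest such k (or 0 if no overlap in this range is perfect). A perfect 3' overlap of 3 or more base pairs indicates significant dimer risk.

Longest perfect overlap: 3 complementary base pairs; significant dimer risk (threshold 3).

Last 7 bases (5'→3') — forward …AGAGTTT, reverse …AGAGAAA.
Reverse complement of the reverse primer's last 7 bases: TTTCTCT; its first k bases are the reverse complement of the reverse primer's last k bases, so a perfect k-base overlap needs the forward primer's last k bases to equal them.
Comparing (forward last k vs required): k=1: T vs T ✓; k=2: TT vs TT ✓; k=3: TTT vs TTT ✓; k=4: GTTT vs TTTC ✗; k=5: AGTTT vs TTTCT ✗; k=6: GAGTTT vs TTTCTC ✗; k=7: AGAGTTT vs TTTCTCT ✗.
Perfect overlaps at k = 1, 2, 3; the largest is 3.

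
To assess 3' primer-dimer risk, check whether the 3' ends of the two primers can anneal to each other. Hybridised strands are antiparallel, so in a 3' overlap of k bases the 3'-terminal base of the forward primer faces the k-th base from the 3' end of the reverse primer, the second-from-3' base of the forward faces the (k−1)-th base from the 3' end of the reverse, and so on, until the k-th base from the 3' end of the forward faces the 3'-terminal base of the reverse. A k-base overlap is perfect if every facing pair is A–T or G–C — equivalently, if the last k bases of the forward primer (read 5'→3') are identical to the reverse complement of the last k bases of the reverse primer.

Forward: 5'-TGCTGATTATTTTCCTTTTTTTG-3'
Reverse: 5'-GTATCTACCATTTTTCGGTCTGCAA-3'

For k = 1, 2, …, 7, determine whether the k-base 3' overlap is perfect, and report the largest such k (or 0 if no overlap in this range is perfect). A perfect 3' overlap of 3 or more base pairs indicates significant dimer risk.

Last 7 bases (5'→3') — forward …TTTTTTG, reverse …TCTGCAA.
Reverse complement of the reverse primer's last 7 bases: TTGCAGA; its first k bases are the reverse complement of the reverse primer's last k bases, so a perfect k-base overlap needs the forward primer's last k bases to equal them.
Comparing (forward last k vs required): k=1: G vs T ✗; k=2: TG vs TT ✗; k=3: TTG vs TTG ✓; k=4: TTTG vs TTGC ✗; k=5: TTTTG vs TTGCA ✗; k=6: TTTTTG vs TTGCAG ✗; k=7: TTTTTTG vs TTGCAGA ✗.
Only k = 3 is perfect, so the longest perfect 3' overlap is 3.

Longest perfect overlap: 3 complementary base pairs; significant dimer risk (threshold 3).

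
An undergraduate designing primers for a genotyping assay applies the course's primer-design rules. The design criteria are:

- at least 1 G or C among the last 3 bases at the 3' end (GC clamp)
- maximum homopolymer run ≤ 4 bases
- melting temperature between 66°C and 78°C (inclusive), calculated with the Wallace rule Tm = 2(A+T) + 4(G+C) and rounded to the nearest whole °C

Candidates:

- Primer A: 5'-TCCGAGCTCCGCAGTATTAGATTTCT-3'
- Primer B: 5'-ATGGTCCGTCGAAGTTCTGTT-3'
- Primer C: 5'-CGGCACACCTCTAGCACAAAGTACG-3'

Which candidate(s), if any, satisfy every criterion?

Primer A and Primer C.

Primer A (26 nt, A=5 T=9 G=5 C=7): 3' end TCT has 1 G/C ✓; longest run = 3 ✓; Tm = 2·14 + 4·12 = 76°C ✓ — passes.
Primer B (21 nt, A=3 T=8 G=6 C=4): 3' end GTT has 1 G/C ✓; longest run = 2 ✓; Tm = 2·11 + 4·10 = 62°C, outside 66–78°C ✗ — fails.
Primer C (25 nt, A=8 T=3 G=5 C=9): 3' end ACG has 2 G/C ✓; longest run = 3 ✓; Tm = 2·11 + 4·14 = 78°C ✓ — passes.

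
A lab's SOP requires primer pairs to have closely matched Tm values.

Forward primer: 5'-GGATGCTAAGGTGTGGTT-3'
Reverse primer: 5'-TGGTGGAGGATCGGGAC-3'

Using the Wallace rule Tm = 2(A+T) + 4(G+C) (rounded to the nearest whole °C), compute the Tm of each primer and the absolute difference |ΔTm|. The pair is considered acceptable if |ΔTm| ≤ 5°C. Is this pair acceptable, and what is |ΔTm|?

|ΔTm| = 2°C; the pair is acceptable.

Forward: A=3 T=6 G=8 C=1 → Tm = 2·9 + 4·9 = 54°C.
Reverse: A=3 T=3 G=9 C=2 → Tm = 2·6 + 4·11 = 56°C.
|ΔTm| = |54 − 56| = 2°C, ≤ 5°C.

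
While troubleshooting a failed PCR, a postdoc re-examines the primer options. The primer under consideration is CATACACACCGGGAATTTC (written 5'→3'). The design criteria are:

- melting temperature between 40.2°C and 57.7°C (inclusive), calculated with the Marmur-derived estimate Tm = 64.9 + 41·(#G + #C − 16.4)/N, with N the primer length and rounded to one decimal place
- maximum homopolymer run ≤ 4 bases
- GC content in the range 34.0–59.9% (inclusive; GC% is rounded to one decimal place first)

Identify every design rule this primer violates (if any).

Meets all criteria.

Base counts: A=6, T=4, G=3, C=6 (length 19).
Tm: Tm = 64.9 + 41·(9 − 16.4)/19 = 48.9°C ✓
homopolymer run: longest run = 3 ✓
GC content: GC 9/19 = 47.4% ✓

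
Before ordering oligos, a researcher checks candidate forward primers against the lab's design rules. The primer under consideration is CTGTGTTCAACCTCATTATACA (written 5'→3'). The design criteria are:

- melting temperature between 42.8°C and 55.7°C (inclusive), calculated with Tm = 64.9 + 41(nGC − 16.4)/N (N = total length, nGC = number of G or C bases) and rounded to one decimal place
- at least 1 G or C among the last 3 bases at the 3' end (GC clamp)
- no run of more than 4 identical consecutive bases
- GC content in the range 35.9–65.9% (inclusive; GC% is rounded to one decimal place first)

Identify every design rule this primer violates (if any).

Meets all criteria.

Base counts: A=6, T=8, G=2, C=6 (length 22).
Tm: Tm = 64.9 + 41·(8 − 16.4)/22 = 49.2°C ✓
GC clamp: 3' end ACA has 1 G/C ✓
homopolymer run: longest run = 2 ✓
GC content: GC 8/22 = 36.4% ✓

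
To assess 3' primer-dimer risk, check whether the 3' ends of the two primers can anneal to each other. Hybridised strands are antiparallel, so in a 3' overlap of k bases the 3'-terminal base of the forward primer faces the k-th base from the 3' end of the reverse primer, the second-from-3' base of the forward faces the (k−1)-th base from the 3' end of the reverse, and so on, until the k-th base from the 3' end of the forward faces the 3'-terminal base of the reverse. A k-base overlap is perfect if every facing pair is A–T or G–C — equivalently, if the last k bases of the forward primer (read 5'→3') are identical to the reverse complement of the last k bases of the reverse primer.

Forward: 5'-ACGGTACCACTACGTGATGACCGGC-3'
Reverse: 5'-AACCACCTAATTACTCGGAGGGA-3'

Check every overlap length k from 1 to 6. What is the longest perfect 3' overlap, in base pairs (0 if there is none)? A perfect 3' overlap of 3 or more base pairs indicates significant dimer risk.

Longest perfect overlap: 0 complementary base pairs; below the dimer-risk threshold (threshold 3).

Last 6 bases (5'→3') — forward …ACCGGC, reverse …GAGGGA.
Reverse complement of the reverse primer's last 6 bases: TCCCTC; its first k bases are the reverse complement of the reverse primer's last k bases, so a perfect k-base overlap needs the forward primer's last k bases to equal them.
Comparing (forward last k vs required): k=1: C vs T ✗; k=2: GC vs TC ✗; k=3: GGC vs TCC ✗; k=4: CGGC vs TCCC ✗; k=5: CCGGC vs TCCCT ✗; k=6: ACCGGC vs TCCCTC ✗.
No overlap length from 1 to 6 is perfect, so the longest perfect 3' overlap is 0.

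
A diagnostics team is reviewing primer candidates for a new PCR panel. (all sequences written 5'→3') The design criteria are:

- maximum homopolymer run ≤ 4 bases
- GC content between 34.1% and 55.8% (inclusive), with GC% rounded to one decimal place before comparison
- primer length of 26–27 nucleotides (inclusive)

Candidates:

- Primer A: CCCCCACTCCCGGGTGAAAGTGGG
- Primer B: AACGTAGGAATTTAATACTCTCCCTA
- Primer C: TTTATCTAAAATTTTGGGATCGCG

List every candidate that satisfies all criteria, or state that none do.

Primer B only.

Primer A (24 nt, A=4 T=3 G=8 C=9): longest run = 5, exceeds 4 ✗; GC 17/24 = 70.8%, outside 34.1–55.8% ✗; length 24, outside 26–27 ✗ — fails.
Primer B (26 nt, A=9 T=8 G=3 C=6): longest run = 3 ✓; GC 9/26 = 34.6% ✓; length 26 ✓ — passes.
Primer C (24 nt, A=6 T=10 G=5 C=3): longest run = 4 ✓; GC 8/24 = 33.3%, outside 34.1–55.8% ✗; length 24, outside 26–27 ✗ — fails.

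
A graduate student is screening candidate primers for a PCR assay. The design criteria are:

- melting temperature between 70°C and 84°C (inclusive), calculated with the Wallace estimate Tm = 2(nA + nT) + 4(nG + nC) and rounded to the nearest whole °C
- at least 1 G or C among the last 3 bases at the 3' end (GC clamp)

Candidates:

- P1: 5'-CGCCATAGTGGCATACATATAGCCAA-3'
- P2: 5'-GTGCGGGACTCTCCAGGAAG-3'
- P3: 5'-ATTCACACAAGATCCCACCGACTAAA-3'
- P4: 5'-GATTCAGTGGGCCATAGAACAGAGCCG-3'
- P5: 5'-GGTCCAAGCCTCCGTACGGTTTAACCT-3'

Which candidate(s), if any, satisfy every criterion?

P1 (26 nt, A=9 T=5 G=5 C=7): Tm = 2·14 + 4·12 = 76°C ✓; 3' end CAA has 1 G/C ✓ — passes.
P2 (20 nt, A=4 T=3 G=8 C=5): Tm = 2·7 + 4·13 = 66°C, outside 70–84°C ✗; 3' end AAG has 1 G/C ✓ — fails.
P3 (26 nt, A=11 T=4 G=2 C=9): Tm = 2·15 + 4·11 = 74°C ✓; 3' end AAA has 0 G/C, need ≥1 ✗ — fails.
P4 (27 nt, A=8 T=4 G=9 C=6): Tm = 2·12 + 4·15 = 84°C ✓; 3' end CCG has 3 G/C ✓ — passes.
P5 (27 nt, A=5 T=7 G=6 C=9): Tm = 2·12 + 4·15 = 84°C ✓; 3' end CCT has 2 G/C ✓ — passes.

P1, P4 and P5.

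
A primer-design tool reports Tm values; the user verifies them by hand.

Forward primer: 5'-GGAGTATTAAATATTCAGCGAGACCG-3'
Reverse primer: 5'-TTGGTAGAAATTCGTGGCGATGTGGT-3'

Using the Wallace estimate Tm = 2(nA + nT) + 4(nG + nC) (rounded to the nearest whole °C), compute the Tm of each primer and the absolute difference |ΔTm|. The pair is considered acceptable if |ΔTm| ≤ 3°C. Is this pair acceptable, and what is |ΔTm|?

|ΔTm| = 2°C; the pair is acceptable.

Forward: A=9 T=6 G=7 C=4 → Tm = 2·15 + 4·11 = 74°C.
Reverse: A=5 T=9 G=10 C=2 → Tm = 2·14 + 4·12 = 76°C.
|ΔTm| = |74 − 76| = 2°C, ≤ 3°C.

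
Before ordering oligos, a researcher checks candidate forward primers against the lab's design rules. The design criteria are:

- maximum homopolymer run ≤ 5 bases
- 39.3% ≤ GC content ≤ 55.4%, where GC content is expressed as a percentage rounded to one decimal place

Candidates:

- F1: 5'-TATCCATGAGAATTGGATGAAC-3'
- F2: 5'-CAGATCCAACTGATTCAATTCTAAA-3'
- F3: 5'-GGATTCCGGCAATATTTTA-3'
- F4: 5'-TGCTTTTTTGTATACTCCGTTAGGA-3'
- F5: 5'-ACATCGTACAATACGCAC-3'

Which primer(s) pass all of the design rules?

F1 (22 nt, A=8 T=6 G=5 C=3): longest run = 2 ✓; GC 8/22 = 36.4%, outside 39.3–55.4% ✗ — fails.
F2 (25 nt, A=10 T=7 G=2 C=6): longest run = 3 ✓; GC 8/25 = 32.0%, outside 39.3–55.4% ✗ — fails.
F3 (19 nt, A=5 T=7 G=4 C=3): longest run = 4 ✓; GC 7/19 = 36.8%, outside 39.3–55.4% ✗ — fails.
F4 (25 nt, A=4 T=12 G=5 C=4): longest run = 6, exceeds 5 ✗; GC 9/25 = 36.0%, outside 39.3–55.4% ✗ — fails.
F5 (18 nt, A=7 T=3 G=2 C=6): longest run = 2 ✓; GC 8/18 = 44.4% ✓ — passes.

F5 only.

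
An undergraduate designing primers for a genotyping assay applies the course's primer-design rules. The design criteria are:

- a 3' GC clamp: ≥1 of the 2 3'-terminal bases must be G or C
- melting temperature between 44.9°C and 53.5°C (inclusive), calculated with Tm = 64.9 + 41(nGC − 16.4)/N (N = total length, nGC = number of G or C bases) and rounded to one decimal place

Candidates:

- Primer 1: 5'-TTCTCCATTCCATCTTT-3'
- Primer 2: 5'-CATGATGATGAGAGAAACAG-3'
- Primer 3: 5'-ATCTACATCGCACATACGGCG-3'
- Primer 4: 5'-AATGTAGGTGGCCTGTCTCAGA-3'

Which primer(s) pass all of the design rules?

Primer 2 only.

Primer 1 (17 nt, A=2 T=9 G=0 C=6): 3' end TT has 0 G/C, need ≥1 ✗; Tm = 64.9 + 41·(6 − 16.4)/17 = 39.8°C, outside 44.9–53.5°C ✗ — fails.
Primer 2 (20 nt, A=9 T=3 G=6 C=2): 3' end AG has 1 G/C ✓; Tm = 64.9 + 41·(8 − 16.4)/20 = 47.7°C ✓ — passes.
Primer 3 (21 nt, A=6 T=4 G=4 C=7): 3' end CG has 2 G/C ✓; Tm = 64.9 + 41·(11 − 16.4)/21 = 54.4°C, outside 44.9–53.5°C ✗ — fails.
Primer 4 (22 nt, A=5 T=6 G=7 C=4): 3' end GA has 1 G/C ✓; Tm = 64.9 + 41·(11 − 16.4)/22 = 54.8°C, outside 44.9–53.5°C ✗ — fails.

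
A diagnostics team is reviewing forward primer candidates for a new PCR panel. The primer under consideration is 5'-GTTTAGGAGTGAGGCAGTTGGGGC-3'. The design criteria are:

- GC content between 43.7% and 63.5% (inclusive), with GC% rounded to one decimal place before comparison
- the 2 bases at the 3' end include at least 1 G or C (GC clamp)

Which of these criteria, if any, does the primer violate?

Base counts: A=4, T=6, G=12, C=2 (length 24).
GC content: GC 14/24 = 58.3% ✓
GC clamp: 3' end GC has 2 G/C ✓

Meets all criteria.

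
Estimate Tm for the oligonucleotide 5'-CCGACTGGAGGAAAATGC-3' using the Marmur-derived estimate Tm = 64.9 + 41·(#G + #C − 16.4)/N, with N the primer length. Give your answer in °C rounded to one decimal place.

Base counts: A=6, T=2, G=6, C=4; G+C = 10, N = 18.
Tm = 64.9 + 41·(10 − 16.4)/18 = 64.9 + -262.40/18 = 50.3°C.

50.3°C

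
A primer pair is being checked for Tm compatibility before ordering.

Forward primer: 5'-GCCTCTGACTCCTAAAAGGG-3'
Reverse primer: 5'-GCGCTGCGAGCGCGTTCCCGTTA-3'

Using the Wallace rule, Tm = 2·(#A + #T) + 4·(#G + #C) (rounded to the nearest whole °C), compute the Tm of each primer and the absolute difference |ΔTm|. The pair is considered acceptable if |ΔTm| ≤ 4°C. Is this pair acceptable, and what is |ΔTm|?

|ΔTm| = 16°C; the pair is not acceptable.

Forward: A=5 T=4 G=5 C=6 → Tm = 2·9 + 4·11 = 62°C.
Reverse: A=2 T=5 G=8 C=8 → Tm = 2·7 + 4·16 = 78°C.
|ΔTm| = |62 − 78| = 16°C, > 4°C.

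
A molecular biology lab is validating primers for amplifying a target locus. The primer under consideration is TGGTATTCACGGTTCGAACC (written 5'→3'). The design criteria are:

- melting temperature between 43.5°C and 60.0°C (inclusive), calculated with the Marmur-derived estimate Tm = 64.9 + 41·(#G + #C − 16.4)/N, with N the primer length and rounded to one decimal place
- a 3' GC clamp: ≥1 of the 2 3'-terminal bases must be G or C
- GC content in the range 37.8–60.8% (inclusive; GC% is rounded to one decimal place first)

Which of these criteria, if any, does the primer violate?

Base counts: A=4, T=6, G=5, C=5 (length 20).
Tm: Tm = 64.9 + 41·(10 − 16.4)/20 = 51.8°C ✓
GC clamp: 3' end CC has 2 G/C ✓
GC content: GC 10/20 = 50.0% ✓

Meets all criteria.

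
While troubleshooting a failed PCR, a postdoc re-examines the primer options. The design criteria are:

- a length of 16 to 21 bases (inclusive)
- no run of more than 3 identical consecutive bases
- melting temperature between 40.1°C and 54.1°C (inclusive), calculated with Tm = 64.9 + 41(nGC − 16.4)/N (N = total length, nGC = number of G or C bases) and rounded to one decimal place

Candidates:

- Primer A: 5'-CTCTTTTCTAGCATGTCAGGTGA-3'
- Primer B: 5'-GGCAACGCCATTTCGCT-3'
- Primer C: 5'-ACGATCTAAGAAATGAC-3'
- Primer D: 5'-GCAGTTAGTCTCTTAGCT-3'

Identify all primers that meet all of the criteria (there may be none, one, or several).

Primer B and Primer D.

Primer A (23 nt, A=4 T=9 G=5 C=5): length 23, outside 16–21 ✗; longest run = 4, exceeds 3 ✗; Tm = 64.9 + 41·(10 − 16.4)/23 = 53.5°C ✓ — fails.
Primer B (17 nt, A=3 T=4 G=4 C=6): length 17 ✓; longest run = 3 ✓; Tm = 64.9 + 41·(10 − 16.4)/17 = 49.5°C ✓ — passes.
Primer C (17 nt, A=8 T=3 G=3 C=3): length 17 ✓; longest run = 3 ✓; Tm = 64.9 + 41·(6 − 16.4)/17 = 39.8°C, outside 40.1–54.1°C ✗ — fails.
Primer D (18 nt, A=3 T=7 G=4 C=4): length 18 ✓; longest run = 2 ✓; Tm = 64.9 + 41·(8 − 16.4)/18 = 45.8°C ✓ — passes.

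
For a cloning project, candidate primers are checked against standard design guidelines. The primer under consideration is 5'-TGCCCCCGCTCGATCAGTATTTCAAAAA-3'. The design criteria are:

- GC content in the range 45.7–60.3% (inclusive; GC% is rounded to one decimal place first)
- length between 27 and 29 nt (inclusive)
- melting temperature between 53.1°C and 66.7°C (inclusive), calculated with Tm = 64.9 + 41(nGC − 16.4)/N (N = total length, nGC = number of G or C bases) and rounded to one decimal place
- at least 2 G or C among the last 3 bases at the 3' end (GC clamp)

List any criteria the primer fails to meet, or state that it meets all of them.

Base counts: A=8, T=7, G=4, C=9 (length 28).
GC content: GC 13/28 = 46.4% ✓
length: length 28 ✓
Tm: Tm = 64.9 + 41·(13 − 16.4)/28 = 59.9°C ✓
GC clamp: 3' end AAA has 0 G/C, need ≥2 ✗

Fails: GC clamp.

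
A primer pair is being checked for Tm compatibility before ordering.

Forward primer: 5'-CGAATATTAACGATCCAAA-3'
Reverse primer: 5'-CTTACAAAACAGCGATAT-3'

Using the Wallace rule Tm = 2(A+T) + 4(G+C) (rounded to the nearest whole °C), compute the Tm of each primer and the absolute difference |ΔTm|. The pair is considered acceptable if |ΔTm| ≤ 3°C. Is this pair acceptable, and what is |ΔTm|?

|ΔTm| = 2°C; the pair is acceptable.

Forward: A=9 T=4 G=2 C=4 → Tm = 2·13 + 4·6 = 50°C.
Reverse: A=8 T=4 G=2 C=4 → Tm = 2·12 + 4·6 = 48°C.
|ΔTm| = |50 − 48| = 2°C, ≤ 3°C.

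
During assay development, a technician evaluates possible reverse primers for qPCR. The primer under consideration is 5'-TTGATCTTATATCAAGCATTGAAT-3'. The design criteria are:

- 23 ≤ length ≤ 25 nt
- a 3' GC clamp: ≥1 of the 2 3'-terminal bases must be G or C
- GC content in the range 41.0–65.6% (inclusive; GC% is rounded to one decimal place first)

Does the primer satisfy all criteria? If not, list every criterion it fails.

Base counts: A=8, T=10, G=3, C=3 (length 24).
length: length 24 ✓
GC clamp: 3' end AT has 0 G/C, need ≥1 ✗
GC content: GC 6/24 = 25.0%, outside 41.0–65.6% ✗

Fails: GC clamp, GC content.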